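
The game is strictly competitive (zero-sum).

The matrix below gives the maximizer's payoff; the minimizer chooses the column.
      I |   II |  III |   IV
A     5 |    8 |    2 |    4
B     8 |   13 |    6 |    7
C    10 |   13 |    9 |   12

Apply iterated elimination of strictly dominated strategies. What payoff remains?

Row A is strictly dominated by row B (8>5, 13>8, 6>2, 7>4); eliminate A.
Column I is strictly dominated by III for the minimizer (6<8, 9<10); eliminate I.
Column II is strictly dominated by III for the minimizer (6<13, 9<13); eliminate II.
Row B is strictly dominated by row C (9>6, 12>7); eliminate B.
Column IV is strictly dominated by III for the minimizer (9<12); eliminate IV.
Only (C, III) remains, with payoff 9.

9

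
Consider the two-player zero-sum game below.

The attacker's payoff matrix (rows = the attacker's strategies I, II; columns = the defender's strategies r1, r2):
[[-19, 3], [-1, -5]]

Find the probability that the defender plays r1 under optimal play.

Row minima are -19 and -5, so the attacker's maximin is -5; column maxima are -1 and 3, so the defender's minimax is -1. These differ, so the equilibrium is in mixed strategies.
Let the defender play r1 with probability q. The attacker is indifferent when −19q + 3(1−q) = −q − 5(1−q), giving q = 4/13.

4/13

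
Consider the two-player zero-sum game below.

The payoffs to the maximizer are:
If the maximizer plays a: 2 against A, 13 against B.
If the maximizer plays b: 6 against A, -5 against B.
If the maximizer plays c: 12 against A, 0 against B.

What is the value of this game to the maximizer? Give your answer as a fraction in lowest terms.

156/23

Row b is strictly dominated by row c, so the maximizer never plays it.
The remaining 2×2 game on (a, c) × (A, B) has no saddle point. Let the maximizer play a with probability p; indifference gives 2p + 12(1−p) = 13p, so p = 12/23.
Similarly the minimizer's optimal q on A is 13/23, and the value is 2·(13/23) + (13)·(10/23) = 156/23.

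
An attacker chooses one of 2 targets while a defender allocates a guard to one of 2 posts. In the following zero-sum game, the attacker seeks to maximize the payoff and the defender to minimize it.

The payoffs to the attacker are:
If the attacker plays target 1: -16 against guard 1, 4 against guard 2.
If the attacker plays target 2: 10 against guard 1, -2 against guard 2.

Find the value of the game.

1/4

Row minima are -16 and -2, so the attacker's maximin is -2; column maxima are 10 and 4, so the defender's minimax is 4. These differ, so the equilibrium is in mixed strategies.
Let the attacker play target 1 with probability p. The defender is indifferent when −16p + 10(1−p) = 4p − 2(1−p), giving p = 3/8.
Let the defender play guard 1 with probability q. The attacker is indifferent when −16q + 4(1−q) = 10q − 2(1−q), giving q = 3/16.
The value is -16·(3/16) + (4)·(13/16) = 1/4.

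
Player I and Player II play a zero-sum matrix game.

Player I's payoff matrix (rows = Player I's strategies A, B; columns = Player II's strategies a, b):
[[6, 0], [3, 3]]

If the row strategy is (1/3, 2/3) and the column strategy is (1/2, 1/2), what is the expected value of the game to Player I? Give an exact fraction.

3

Against (1/2, 1/2), each row's expected payoff is A: 3; B: 3.
Taking the (1/3, 2/3)-weighted average: (1/3)·(3) + (2/3)·(3) = 3.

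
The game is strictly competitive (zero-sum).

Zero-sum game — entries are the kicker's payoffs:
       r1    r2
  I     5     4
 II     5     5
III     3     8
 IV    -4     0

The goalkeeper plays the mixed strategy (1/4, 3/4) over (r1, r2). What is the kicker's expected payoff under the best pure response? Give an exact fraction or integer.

27/4

I: (5)·(1/4) + (4)·(3/4) = 17/4.
II: (5)·(1/4) + (5)·(3/4) = 5.
III: (3)·(1/4) + (8)·(3/4) = 27/4.
IV: (-4)·(1/4) + (0)·(3/4) = -1.
The best pure response is III with expected payoff 27/4.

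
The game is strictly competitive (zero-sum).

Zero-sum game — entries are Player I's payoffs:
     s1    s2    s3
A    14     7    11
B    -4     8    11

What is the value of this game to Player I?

Column s3 is strictly dominated by s2 for Player II (it gives Player I more in every row).
The remaining 2×2 game on (A, B) × (s1, s2) has no saddle point. Let Player I play A with probability p; indifference gives 14p − 4(1−p) = 7p + 8(1−p), so p = 12/19.
Similarly Player II's optimal q on s1 is 1/19, and the value is 14·(1/19) + (7)·(18/19) = 140/19.

140/19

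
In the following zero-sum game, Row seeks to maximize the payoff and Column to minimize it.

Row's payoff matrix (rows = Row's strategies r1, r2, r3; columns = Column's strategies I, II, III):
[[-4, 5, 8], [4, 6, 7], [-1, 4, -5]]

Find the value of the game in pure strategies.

Row minima: -4, 4, -5 → Row's maximin is 4.
Column maxima: 4, 6, 8 → Column's minimax is 4.
They coincide at (r2, I), so the value is 4.

4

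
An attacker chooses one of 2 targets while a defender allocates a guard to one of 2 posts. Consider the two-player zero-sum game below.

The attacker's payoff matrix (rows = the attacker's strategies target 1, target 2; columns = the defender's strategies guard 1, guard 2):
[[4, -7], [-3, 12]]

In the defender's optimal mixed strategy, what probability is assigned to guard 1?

Row minima are -7 and -3, so the attacker's maximin is -3; column maxima are 4 and 12, so the defender's minimax is 4. These differ, so the equilibrium is in mixed strategies.
Let the defender play guard 1 with probability q. The attacker is indifferent when 4q − 7(1−q) = −3q + 12(1−q), giving q = 19/26.

19/26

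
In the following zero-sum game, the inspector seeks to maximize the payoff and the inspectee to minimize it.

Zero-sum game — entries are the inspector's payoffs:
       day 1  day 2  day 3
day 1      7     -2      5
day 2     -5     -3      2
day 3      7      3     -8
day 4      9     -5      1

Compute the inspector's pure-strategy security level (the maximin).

-2

The worst-case payoff for each row is day 1: -2, day 2: -5, day 3: -8, day 4: -5.
The best of these is -2.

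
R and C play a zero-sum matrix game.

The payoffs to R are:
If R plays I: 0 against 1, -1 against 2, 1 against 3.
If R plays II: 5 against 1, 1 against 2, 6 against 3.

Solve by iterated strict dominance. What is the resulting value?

Column 1 is strictly dominated by 2 for C (-1<0, 1<5); eliminate 1.
Row I is strictly dominated by row II (1>-1, 6>1); eliminate I.
Column 3 is strictly dominated by 2 for C (1<6); eliminate 3.
Only (II, 2) remains, with payoff 1.

1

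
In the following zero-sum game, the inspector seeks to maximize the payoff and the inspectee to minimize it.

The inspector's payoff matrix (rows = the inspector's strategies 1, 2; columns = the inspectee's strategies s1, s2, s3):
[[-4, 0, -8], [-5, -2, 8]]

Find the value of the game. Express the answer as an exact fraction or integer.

-72/17

Column s2 is strictly dominated by s1 for the inspectee (it gives the inspector more in every row).
The remaining 2×2 game on (1, 2) × (s1, s3) has no saddle point. Let the inspector play 1 with probability p; indifference gives −4p − 5(1−p) = −8p + 8(1−p), so p = 13/17.
Similarly the inspectee's optimal q on s1 is 16/17, and the value is -4·(16/17) + (-8)·(1/17) = -72/17.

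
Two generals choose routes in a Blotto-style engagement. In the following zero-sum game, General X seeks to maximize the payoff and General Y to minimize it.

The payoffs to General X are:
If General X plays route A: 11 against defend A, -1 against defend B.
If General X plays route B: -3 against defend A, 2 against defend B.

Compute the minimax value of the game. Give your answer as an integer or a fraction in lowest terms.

Row minima are -1 and -3, so General X's maximin is -1; column maxima are 11 and 2, so General Y's minimax is 2. These differ, so the equilibrium is in mixed strategies.
Let General X play route A with probability p. General Y is indifferent when 11p − 3(1−p) = −p + 2(1−p), giving p = 5/17.
Let General Y play defend A with probability q. General X is indifferent when 11q − (1−q) = −3q + 2(1−q), giving q = 3/17.
The value is 11·(3/17) + (-1)·(14/17) = 19/17.

19/17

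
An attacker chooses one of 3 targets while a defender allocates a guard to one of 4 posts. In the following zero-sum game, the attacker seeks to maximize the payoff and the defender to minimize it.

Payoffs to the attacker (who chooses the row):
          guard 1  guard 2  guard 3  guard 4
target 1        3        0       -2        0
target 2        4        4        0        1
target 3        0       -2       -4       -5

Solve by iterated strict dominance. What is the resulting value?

0

Row target 1 is strictly dominated by row target 2 (4>3, 4>0, 0>-2, 1>0); eliminate target 1.
Column guard 1 is strictly dominated by guard 3 for the defender (0<4, -4<0); eliminate guard 1.
Row target 3 is strictly dominated by row target 2 (4>-2, 0>-4, 1>-5); eliminate target 3.
Column guard 4 is strictly dominated by guard 3 for the defender (0<1); eliminate guard 4.
Column guard 2 is strictly dominated by guard 3 for the defender (0<4); eliminate guard 2.
Only (target 2, guard 3) remains, with payoff 0.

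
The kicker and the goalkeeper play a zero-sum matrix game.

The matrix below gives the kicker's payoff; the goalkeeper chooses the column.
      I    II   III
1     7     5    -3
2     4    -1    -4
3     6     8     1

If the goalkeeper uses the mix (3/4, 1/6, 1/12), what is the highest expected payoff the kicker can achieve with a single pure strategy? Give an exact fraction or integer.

1: (7)·(3/4) + (5)·(1/6) + (-3)·(1/12) = 35/6.
2: (4)·(3/4) + (-1)·(1/6) + (-4)·(1/12) = 5/2.
3: (6)·(3/4) + (8)·(1/6) + (1)·(1/12) = 71/12.
The best pure response is 3 with expected payoff 71/12.

71/12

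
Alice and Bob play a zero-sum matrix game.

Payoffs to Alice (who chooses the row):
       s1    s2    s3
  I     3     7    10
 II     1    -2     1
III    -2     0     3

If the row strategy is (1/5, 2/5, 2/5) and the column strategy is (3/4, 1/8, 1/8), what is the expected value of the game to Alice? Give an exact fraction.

Against (3/4, 1/8, 1/8), each row's expected payoff is I: 35/8; II: 5/8; III: -9/8.
Taking the (1/5, 2/5, 2/5)-weighted average: (1/5)·(35/8) + (2/5)·(5/8) + (2/5)·(-9/8) = 27/40.

27/40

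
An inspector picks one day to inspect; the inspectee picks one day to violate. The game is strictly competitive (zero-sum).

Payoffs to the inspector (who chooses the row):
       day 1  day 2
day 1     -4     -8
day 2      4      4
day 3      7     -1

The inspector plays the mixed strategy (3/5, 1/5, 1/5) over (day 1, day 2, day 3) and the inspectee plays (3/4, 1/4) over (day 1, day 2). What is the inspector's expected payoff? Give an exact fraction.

Against (3/4, 1/4), each row's expected payoff is day 1: -5; day 2: 4; day 3: 5.
Taking the (3/5, 1/5, 1/5)-weighted average: (3/5)·(-5) + (1/5)·(4) + (1/5)·(5) = -6/5.

-6/5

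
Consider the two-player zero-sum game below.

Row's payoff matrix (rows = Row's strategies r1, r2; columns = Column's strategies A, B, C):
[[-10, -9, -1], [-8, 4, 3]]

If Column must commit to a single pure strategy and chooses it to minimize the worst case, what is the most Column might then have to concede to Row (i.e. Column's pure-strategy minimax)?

-8

The worst case (largest entry) in each column is A: -8, B: 4, C: 3.
The best (smallest) of these is -8.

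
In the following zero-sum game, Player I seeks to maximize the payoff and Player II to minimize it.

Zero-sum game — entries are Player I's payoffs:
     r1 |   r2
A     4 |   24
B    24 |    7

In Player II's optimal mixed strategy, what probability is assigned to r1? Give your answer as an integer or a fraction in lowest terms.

17/37

Row minima are 4 and 7, so Player I's maximin is 7; column maxima are 24 and 24, so Player II's minimax is 24. These differ, so the equilibrium is in mixed strategies.
Let Player II play r1 with probability q. Player I is indifferent when 4q + 24(1−q) = 24q + 7(1−q), giving q = 17/37.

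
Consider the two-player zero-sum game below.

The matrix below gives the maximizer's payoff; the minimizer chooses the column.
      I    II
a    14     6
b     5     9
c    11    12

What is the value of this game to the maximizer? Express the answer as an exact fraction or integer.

34/3

Row b is strictly dominated by row c, so the maximizer never plays it.
The remaining 2×2 game on (a, c) × (I, II) has no saddle point. Let the maximizer play a with probability p; indifference gives 14p + 11(1−p) = 6p + 12(1−p), so p = 1/9.
Similarly the minimizer's optimal q on I is 2/3, and the value is 14·(2/3) + (6)·(1/3) = 34/3.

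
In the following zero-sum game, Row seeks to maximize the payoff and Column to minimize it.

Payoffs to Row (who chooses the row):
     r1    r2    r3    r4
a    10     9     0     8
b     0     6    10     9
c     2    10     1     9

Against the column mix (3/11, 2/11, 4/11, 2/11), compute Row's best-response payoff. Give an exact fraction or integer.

a: (10)·(3/11) + (9)·(2/11) + (0)·(4/11) + (8)·(2/11) = 64/11.
b: (0)·(3/11) + (6)·(2/11) + (10)·(4/11) + (9)·(2/11) = 70/11.
c: (2)·(3/11) + (10)·(2/11) + (1)·(4/11) + (9)·(2/11) = 48/11.
The best pure response is b with expected payoff 70/11.

70/11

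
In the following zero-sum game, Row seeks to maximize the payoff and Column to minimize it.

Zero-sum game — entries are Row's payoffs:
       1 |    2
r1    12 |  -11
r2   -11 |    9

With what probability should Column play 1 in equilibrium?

20/43

Row minima are -11 and -11, so Row's maximin is -11; column maxima are 12 and 9, so Column's minimax is 9. These differ, so the equilibrium is in mixed strategies.
Let Column play 1 with probability q. Row is indifferent when 12q − 11(1−q) = −11q + 9(1−q), giving q = 20/43.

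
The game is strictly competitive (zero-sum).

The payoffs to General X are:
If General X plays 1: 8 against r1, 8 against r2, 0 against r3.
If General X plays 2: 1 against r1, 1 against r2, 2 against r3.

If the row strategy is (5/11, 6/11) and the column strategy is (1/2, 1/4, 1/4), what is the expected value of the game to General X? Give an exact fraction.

Against (1/2, 1/4, 1/4), each row's expected payoff is 1: 6; 2: 5/4.
Taking the (5/11, 6/11)-weighted average: (5/11)·(6) + (6/11)·(5/4) = 75/22.

75/22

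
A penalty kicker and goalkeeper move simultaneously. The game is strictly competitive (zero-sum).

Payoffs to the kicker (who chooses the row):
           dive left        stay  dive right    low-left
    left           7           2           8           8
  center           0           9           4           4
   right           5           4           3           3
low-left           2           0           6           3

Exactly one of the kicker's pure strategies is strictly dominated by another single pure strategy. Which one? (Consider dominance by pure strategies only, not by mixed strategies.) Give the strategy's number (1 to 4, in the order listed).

4

Compare low-left with left: 7 > 2, 2 > 0, 8 > 6, 8 > 3.
So left strictly dominates low-left for the kicker; low-left is strictly dominated.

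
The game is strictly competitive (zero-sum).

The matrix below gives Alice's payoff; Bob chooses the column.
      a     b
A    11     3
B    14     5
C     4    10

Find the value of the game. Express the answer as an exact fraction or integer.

8

Row A is strictly dominated by row B, so Alice never plays it.
The remaining 2×2 game on (B, C) × (a, b) has no saddle point. Let Alice play B with probability p; indifference gives 14p + 4(1−p) = 5p + 10(1−p), so p = 2/5.
Similarly Bob's optimal q on a is 1/3, and the value is 14·(1/3) + (5)·(2/3) = 8.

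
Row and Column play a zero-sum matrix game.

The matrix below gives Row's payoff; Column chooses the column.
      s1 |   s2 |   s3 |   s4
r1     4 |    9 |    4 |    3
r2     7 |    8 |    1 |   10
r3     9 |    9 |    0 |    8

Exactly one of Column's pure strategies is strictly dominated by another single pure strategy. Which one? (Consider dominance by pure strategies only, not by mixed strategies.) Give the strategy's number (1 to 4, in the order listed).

2

Column prefers columns that give Row less. Compare s2 with s3: 4 < 9, 1 < 8, 0 < 9.
So s3 strictly dominates s2 for Column; s2 is strictly dominated.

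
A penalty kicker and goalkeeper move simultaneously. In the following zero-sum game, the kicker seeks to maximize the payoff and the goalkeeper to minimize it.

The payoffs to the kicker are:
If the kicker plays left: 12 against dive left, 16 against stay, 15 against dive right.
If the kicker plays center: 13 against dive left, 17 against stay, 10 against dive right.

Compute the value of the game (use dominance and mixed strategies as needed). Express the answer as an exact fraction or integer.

Column stay is strictly dominated by dive left for the goalkeeper (it gives the kicker more in every row).
The remaining 2×2 game on (left, center) × (dive left, dive right) has no saddle point. Let the kicker play left with probability p; indifference gives 12p + 13(1−p) = 15p + 10(1−p), so p = 1/2.
Similarly the goalkeeper's optimal q on dive left is 5/6, and the value is 12·(5/6) + (15)·(1/6) = 25/2.

25/2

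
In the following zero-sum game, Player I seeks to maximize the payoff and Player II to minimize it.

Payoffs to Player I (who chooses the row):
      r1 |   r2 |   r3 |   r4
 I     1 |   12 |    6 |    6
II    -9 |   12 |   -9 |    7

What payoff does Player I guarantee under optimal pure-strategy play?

1

Row minima: 1, -9 → Player I's maximin is 1.
Column maxima: 1, 12, 6, 7 → Player II's minimax is 1.
They coincide at (I, r1), so the value is 1.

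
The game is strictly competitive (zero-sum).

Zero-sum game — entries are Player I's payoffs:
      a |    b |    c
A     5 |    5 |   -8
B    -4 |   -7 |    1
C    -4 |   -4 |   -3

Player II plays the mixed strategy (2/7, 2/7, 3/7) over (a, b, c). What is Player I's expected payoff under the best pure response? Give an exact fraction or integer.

-4/7

A: (5)·(2/7) + (5)·(2/7) + (-8)·(3/7) = -4/7.
B: (-4)·(2/7) + (-7)·(2/7) + (1)·(3/7) = -19/7.
C: (-4)·(2/7) + (-4)·(2/7) + (-3)·(3/7) = -25/7.
The best pure response is A with expected payoff -4/7.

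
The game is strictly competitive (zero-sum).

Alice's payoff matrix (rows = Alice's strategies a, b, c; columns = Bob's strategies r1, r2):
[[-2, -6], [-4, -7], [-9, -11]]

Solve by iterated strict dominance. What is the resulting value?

-6

Row b is strictly dominated by row a (-2>-4, -6>-7); eliminate b.
Row c is strictly dominated by row a (-2>-9, -6>-11); eliminate c.
Column r1 is strictly dominated by r2 for Bob (-6<-2); eliminate r1.
Only (a, r2) remains, with payoff -6.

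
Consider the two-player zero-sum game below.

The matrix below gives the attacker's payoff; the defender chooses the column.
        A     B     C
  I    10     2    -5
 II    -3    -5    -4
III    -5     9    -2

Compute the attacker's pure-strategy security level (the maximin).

The worst-case payoff for each row is I: -5, II: -5, III: -5.
The best of these is -5.

-5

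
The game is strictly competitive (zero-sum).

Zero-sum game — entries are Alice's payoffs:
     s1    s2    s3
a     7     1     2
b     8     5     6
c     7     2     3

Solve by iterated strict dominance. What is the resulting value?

Column s3 is strictly dominated by s2 for Bob (1<2, 5<6, 2<3); eliminate s3.
Row a is strictly dominated by row b (8>7, 5>1); eliminate a.
Row c is strictly dominated by row b (8>7, 5>2); eliminate c.
Column s1 is strictly dominated by s2 for Bob (5<8); eliminate s1.
Only (b, s2) remains, with payoff 5.

5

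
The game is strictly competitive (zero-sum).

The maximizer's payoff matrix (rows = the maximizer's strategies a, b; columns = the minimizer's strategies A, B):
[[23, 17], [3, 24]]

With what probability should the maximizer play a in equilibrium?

Row minima are 17 and 3, so the maximizer's maximin is 17; column maxima are 23 and 24, so the minimizer's minimax is 23. These differ, so the equilibrium is in mixed strategies.
Let the maximizer play a with probability p. The minimizer is indifferent when 23p + 3(1−p) = 17p + 24(1−p), giving p = 7/9.

7/9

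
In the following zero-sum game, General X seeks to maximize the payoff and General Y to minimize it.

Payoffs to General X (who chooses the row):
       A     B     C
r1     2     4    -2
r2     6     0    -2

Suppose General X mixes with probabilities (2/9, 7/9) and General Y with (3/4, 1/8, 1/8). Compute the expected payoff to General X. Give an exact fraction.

Against (3/4, 1/8, 1/8), each row's expected payoff is r1: 7/4; r2: 17/4.
Taking the (2/9, 7/9)-weighted average: (2/9)·(7/4) + (7/9)·(17/4) = 133/36.

133/36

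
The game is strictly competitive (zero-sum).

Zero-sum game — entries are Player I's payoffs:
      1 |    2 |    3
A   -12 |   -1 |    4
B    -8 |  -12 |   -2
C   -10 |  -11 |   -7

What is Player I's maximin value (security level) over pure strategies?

-11

The worst-case payoff for each row is A: -12, B: -12, C: -11.
The best of these is -11.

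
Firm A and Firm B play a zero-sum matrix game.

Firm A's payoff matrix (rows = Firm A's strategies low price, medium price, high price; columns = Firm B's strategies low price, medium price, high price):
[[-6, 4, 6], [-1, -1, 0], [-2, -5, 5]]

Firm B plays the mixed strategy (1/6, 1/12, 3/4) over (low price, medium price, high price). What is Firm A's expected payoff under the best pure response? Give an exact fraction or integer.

23/6

low price: (-6)·(1/6) + (4)·(1/12) + (6)·(3/4) = 23/6.
medium price: (-1)·(1/6) + (-1)·(1/12) + (0)·(3/4) = -1/4.
high price: (-2)·(1/6) + (-5)·(1/12) + (5)·(3/4) = 3.
The best pure response is low price with expected payoff 23/6.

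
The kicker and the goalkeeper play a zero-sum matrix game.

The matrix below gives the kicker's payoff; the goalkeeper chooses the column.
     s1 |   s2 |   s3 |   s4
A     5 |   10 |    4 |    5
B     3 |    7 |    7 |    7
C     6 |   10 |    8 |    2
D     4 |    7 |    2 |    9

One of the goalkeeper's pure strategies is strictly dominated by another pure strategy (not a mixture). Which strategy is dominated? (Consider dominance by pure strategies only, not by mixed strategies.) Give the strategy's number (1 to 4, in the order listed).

2

The goalkeeper prefers columns that give the kicker less. Compare s2 with s1: 5 < 10, 3 < 7, 6 < 10, 4 < 7.
So s1 strictly dominates s2 for the goalkeeper; s2 is strictly dominated.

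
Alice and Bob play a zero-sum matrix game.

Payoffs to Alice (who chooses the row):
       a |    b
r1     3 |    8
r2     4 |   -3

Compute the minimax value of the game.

41/12

Row minima are 3 and -3, so Alice's maximin is 3; column maxima are 4 and 8, so Bob's minimax is 4. These differ, so the equilibrium is in mixed strategies.
Let Alice play r1 with probability p. Bob is indifferent when 3p + 4(1−p) = 8p − 3(1−p), giving p = 7/12.
Let Bob play a with probability q. Alice is indifferent when 3q + 8(1−q) = 4q − 3(1−q), giving q = 11/12.
The value is 3·(11/12) + (8)·(1/12) = 41/12.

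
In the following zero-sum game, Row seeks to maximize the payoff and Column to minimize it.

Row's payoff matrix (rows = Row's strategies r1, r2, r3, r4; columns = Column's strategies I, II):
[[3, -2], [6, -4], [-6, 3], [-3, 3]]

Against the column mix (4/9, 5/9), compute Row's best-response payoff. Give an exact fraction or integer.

r1: (3)·(4/9) + (-2)·(5/9) = 2/9.
r2: (6)·(4/9) + (-4)·(5/9) = 4/9.
r3: (-6)·(4/9) + (3)·(5/9) = -1.
r4: (-3)·(4/9) + (3)·(5/9) = 1/3.
The best pure response is r2 with expected payoff 4/9.

4/9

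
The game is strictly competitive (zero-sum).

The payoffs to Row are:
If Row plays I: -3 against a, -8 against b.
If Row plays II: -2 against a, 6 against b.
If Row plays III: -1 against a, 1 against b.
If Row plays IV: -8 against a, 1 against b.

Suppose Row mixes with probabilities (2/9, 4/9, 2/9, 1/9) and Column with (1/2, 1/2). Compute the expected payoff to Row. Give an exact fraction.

-13/18

Against (1/2, 1/2), each row's expected payoff is I: -11/2; II: 2; III: 0; IV: -7/2.
Taking the (2/9, 4/9, 2/9, 1/9)-weighted average: (2/9)·(-11/2) + (4/9)·(2) + (2/9)·(0) + (1/9)·(-7/2) = -13/18.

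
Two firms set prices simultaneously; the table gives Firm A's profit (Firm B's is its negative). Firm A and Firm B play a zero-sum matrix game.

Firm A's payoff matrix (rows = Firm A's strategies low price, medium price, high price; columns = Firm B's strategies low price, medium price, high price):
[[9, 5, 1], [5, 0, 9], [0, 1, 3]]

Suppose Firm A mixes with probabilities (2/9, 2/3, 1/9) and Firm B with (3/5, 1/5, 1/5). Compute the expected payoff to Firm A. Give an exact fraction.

214/45

Against (3/5, 1/5, 1/5), each row's expected payoff is low price: 33/5; medium price: 24/5; high price: 4/5.
Taking the (2/9, 2/3, 1/9)-weighted average: (2/9)·(33/5) + (2/3)·(24/5) + (1/9)·(4/5) = 214/45.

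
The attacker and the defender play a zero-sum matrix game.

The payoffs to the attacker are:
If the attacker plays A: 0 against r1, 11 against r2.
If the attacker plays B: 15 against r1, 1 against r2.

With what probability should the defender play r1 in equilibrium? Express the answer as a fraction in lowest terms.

Row minima are 0 and 1, so the attacker's maximin is 1; column maxima are 15 and 11, so the defender's minimax is 11. These differ, so the equilibrium is in mixed strategies.
Let the defender play r1 with probability q. The attacker is indifferent when 11(1−q) = 15q + (1−q), giving q = 2/5.

2/5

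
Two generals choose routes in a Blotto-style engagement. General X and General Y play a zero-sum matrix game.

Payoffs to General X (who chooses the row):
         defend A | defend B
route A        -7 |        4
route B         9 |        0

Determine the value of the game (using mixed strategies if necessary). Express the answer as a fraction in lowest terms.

Row minima are -7 and 0, so General X's maximin is 0; column maxima are 9 and 4, so General Y's minimax is 4. These differ, so the equilibrium is in mixed strategies.
Let General X play route A with probability p. General Y is indifferent when −7p + 9(1−p) = 4p, giving p = 9/20.
Let General Y play defend A with probability q. General X is indifferent when −7q + 4(1−q) = 9q, giving q = 1/5.
The value is -7·(1/5) + (4)·(4/5) = 9/5.

9/5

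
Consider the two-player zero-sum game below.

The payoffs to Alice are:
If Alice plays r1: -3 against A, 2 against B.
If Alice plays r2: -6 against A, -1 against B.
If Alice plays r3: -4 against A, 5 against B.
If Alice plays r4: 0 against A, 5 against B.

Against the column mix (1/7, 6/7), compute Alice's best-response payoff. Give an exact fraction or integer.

30/7

r1: (-3)·(1/7) + (2)·(6/7) = 9/7.
r2: (-6)·(1/7) + (-1)·(6/7) = -12/7.
r3: (-4)·(1/7) + (5)·(6/7) = 26/7.
r4: (0)·(1/7) + (5)·(6/7) = 30/7.
The best pure response is r4 with expected payoff 30/7.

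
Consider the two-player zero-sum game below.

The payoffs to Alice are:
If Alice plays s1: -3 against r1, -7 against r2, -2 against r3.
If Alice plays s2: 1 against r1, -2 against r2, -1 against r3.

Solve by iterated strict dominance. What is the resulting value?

-2

Row s1 is strictly dominated by row s2 (1>-3, -2>-7, -1>-2); eliminate s1.
Column r1 is strictly dominated by r2 for Bob (-2<1); eliminate r1.
Column r3 is strictly dominated by r2 for Bob (-2<-1); eliminate r3.
Only (s2, r2) remains, with payoff -2.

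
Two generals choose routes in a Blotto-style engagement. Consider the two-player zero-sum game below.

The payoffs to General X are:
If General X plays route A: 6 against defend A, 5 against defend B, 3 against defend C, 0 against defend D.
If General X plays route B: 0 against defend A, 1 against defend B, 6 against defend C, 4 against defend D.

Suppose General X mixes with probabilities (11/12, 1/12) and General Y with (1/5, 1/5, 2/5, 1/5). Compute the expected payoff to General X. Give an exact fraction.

Against (1/5, 1/5, 2/5, 1/5), each row's expected payoff is route A: 17/5; route B: 17/5.
Taking the (11/12, 1/12)-weighted average: (11/12)·(17/5) + (1/12)·(17/5) = 17/5.

17/5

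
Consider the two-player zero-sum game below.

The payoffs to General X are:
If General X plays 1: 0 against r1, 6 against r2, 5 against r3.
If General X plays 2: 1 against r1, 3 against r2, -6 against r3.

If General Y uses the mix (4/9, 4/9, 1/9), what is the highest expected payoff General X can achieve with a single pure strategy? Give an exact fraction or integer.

29/9

1: (0)·(4/9) + (6)·(4/9) + (5)·(1/9) = 29/9.
2: (1)·(4/9) + (3)·(4/9) + (-6)·(1/9) = 10/9.
The best pure response is 1 with expected payoff 29/9.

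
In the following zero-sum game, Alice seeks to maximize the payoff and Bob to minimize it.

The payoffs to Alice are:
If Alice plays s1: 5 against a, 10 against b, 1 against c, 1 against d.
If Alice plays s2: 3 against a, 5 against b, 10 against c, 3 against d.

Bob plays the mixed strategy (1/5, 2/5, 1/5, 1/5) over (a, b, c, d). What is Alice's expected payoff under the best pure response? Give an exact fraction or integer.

27/5

s1: (5)·(1/5) + (10)·(2/5) + (1)·(1/5) + (1)·(1/5) = 27/5.
s2: (3)·(1/5) + (5)·(2/5) + (10)·(1/5) + (3)·(1/5) = 26/5.
The best pure response is s1 with expected payoff 27/5.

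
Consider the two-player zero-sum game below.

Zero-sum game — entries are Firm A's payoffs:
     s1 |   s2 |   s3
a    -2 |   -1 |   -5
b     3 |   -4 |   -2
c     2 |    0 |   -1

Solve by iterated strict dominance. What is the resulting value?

-1

Column s1 is strictly dominated by s3 for Firm B (-5<-2, -2<3, -1<2); eliminate s1.
Row a is strictly dominated by row c (0>-1, -1>-5); eliminate a.
Row b is strictly dominated by row c (0>-4, -1>-2); eliminate b.
Column s2 is strictly dominated by s3 for Firm B (-1<0); eliminate s2.
Only (c, s3) remains, with payoff -1.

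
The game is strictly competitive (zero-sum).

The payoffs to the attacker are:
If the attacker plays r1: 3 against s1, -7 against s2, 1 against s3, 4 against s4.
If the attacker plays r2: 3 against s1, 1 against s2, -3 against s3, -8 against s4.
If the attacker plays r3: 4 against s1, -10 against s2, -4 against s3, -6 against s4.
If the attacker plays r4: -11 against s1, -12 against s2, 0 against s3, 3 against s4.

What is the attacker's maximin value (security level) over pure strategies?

-7

The worst-case payoff for each row is r1: -7, r2: -8, r3: -10, r4: -12.
The best of these is -7.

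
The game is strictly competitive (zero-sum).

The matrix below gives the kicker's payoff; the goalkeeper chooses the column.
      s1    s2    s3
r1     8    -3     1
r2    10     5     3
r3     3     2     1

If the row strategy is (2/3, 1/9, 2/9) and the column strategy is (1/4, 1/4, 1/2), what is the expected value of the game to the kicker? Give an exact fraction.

77/36

Against (1/4, 1/4, 1/2), each row's expected payoff is r1: 7/4; r2: 21/4; r3: 7/4.
Taking the (2/3, 1/9, 2/9)-weighted average: (2/3)·(7/4) + (1/9)·(21/4) + (2/9)·(7/4) = 77/36.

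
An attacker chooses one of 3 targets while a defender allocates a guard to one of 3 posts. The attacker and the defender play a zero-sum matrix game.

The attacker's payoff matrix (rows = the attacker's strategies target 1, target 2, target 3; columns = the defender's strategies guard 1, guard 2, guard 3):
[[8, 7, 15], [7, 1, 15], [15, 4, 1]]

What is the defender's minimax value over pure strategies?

The worst case (largest entry) in each column is guard 1: 15, guard 2: 7, guard 3: 15.
The best (smallest) of these is 7.

7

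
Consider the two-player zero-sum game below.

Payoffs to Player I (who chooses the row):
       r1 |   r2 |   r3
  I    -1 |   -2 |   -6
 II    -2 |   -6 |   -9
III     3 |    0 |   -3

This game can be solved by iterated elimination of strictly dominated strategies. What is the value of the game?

Row II is strictly dominated by row I (-1>-2, -2>-6, -6>-9); eliminate II.
Row I is strictly dominated by row III (3>-1, 0>-2, -3>-6); eliminate I.
Column r2 is strictly dominated by r3 for Player II (-3<0); eliminate r2.
Column r1 is strictly dominated by r3 for Player II (-3<3); eliminate r1.
Only (III, r3) remains, with payoff -3.

-3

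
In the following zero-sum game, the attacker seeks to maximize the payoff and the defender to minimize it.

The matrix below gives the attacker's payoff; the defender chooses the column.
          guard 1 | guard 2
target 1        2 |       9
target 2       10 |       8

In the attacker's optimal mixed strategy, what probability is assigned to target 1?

2/9

Row minima are 2 and 8, so the attacker's maximin is 8; column maxima are 10 and 9, so the defender's minimax is 9. These differ, so the equilibrium is in mixed strategies.
Let the attacker play target 1 with probability p. The defender is indifferent when 2p + 10(1−p) = 9p + 8(1−p), giving p = 2/9.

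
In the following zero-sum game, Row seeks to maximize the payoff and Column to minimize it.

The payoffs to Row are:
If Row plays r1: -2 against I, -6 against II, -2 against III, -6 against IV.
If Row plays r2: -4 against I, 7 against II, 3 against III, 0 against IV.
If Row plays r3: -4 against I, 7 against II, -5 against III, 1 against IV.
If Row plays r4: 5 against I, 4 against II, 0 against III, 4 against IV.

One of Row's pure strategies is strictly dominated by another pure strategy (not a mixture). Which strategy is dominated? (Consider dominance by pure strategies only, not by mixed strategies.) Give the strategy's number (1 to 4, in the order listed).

Compare r1 with r4: 5 > -2, 4 > -6, 0 > -2, 4 > -6.
So r4 strictly dominates r1 for Row; r1 is strictly dominated.

1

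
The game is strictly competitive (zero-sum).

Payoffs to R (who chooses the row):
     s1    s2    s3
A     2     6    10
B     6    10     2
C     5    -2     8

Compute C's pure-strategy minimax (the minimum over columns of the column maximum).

The worst case (largest entry) in each column is s1: 6, s2: 10, s3: 10.
The best (smallest) of these is 6.

6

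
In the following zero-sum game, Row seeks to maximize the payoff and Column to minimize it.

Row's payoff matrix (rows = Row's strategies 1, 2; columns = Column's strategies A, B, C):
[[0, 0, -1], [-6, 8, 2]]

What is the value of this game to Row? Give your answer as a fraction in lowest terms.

-2/3

Column B is strictly dominated by C for Column (it gives Row more in every row).
The remaining 2×2 game on (1, 2) × (A, C) has no saddle point. Let Row play 1 with probability p; indifference gives −6(1−p) = −p + 2(1−p), so p = 8/9.
Similarly Column's optimal q on A is 1/3, and the value is 0·(1/3) + (-1)·(2/3) = -2/3.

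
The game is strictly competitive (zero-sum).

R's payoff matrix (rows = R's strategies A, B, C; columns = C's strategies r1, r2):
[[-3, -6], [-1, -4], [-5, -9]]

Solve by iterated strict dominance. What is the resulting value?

Row C is strictly dominated by row A (-3>-5, -6>-9); eliminate C.
Row A is strictly dominated by row B (-1>-3, -4>-6); eliminate A.
Column r1 is strictly dominated by r2 for C (-4<-1); eliminate r1.
Only (B, r2) remains, with payoff -4.

-4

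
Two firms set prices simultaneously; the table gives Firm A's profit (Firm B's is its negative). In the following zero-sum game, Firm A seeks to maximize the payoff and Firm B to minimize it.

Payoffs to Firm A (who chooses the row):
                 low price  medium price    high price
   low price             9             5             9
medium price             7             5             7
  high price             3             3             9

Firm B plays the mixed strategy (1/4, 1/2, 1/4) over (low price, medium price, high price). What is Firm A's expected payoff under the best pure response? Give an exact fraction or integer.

low price: (9)·(1/4) + (5)·(1/2) + (9)·(1/4) = 7.
medium price: (7)·(1/4) + (5)·(1/2) + (7)·(1/4) = 6.
high price: (3)·(1/4) + (3)·(1/2) + (9)·(1/4) = 9/2.
The best pure response is low price with expected payoff 7.

7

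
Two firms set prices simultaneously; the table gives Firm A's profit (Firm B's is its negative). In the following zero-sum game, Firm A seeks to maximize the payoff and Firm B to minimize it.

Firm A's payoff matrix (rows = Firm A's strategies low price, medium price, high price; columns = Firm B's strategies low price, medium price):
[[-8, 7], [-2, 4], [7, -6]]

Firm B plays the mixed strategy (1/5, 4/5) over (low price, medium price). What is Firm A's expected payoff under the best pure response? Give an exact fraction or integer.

4

low price: (-8)·(1/5) + (7)·(4/5) = 4.
medium price: (-2)·(1/5) + (4)·(4/5) = 14/5.
high price: (7)·(1/5) + (-6)·(4/5) = -17/5.
The best pure response is low price with expected payoff 4.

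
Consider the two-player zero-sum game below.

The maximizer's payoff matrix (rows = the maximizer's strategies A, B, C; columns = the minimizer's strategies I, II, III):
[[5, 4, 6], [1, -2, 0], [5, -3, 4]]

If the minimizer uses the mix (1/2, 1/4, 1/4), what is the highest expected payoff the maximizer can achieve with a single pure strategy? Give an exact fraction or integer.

A: (5)·(1/2) + (4)·(1/4) + (6)·(1/4) = 5.
B: (1)·(1/2) + (-2)·(1/4) + (0)·(1/4) = 0.
C: (5)·(1/2) + (-3)·(1/4) + (4)·(1/4) = 11/4.
The best pure response is A with expected payoff 5.

5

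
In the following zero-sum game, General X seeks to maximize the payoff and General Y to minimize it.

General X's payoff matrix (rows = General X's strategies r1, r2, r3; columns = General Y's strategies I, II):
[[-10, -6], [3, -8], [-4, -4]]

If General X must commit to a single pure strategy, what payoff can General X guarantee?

-4

The worst-case payoff for each row is r1: -10, r2: -8, r3: -4.
The best of these is -4.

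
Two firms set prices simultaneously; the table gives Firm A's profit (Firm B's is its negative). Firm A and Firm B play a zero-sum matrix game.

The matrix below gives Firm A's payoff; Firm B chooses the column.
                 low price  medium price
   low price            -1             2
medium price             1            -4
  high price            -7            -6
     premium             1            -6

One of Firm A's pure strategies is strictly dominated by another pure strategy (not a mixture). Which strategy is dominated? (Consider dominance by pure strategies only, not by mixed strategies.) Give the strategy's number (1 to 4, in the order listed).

3

Compare high price with low price: -1 > -7, 2 > -6.
So low price strictly dominates high price for Firm A; high price is strictly dominated.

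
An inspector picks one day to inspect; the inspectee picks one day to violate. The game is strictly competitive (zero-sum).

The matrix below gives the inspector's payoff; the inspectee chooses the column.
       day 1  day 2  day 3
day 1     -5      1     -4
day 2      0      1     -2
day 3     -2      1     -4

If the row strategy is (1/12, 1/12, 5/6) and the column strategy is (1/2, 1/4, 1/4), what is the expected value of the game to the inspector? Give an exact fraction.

-7/4

Against (1/2, 1/4, 1/4), each row's expected payoff is day 1: -13/4; day 2: -1/4; day 3: -7/4.
Taking the (1/12, 1/12, 5/6)-weighted average: (1/12)·(-13/4) + (1/12)·(-1/4) + (5/6)·(-7/4) = -7/4.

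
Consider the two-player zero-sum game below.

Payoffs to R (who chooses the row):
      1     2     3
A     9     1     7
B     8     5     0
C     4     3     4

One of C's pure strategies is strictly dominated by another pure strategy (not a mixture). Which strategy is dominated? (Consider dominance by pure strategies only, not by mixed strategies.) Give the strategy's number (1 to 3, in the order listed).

C prefers columns that give R less. Compare 1 with 2: 1 < 9, 5 < 8, 3 < 4.
So 2 strictly dominates 1 for C; 1 is strictly dominated.

1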